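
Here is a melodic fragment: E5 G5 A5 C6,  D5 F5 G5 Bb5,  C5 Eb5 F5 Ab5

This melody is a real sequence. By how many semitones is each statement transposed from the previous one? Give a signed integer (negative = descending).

Unit = 4 notes; the statements start on E5, D5, C5, moving down a 2nd each time.
Counting half-steps from E5 to D5: -2.

-2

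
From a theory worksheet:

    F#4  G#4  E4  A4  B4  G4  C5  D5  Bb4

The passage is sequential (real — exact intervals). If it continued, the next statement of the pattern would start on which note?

Eb5

The 3-note cells begin on F#4, A4, C5 — each up a 3rd from the last.
The next head, up a 3rd from C5, is Eb5.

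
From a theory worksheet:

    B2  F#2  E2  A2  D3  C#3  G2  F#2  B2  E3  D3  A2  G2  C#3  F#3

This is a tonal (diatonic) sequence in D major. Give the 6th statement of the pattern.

G3 D3 C#3 F#3 B3

With a 5-note motive the entries are B2, C#3, D3, each up a 2nd from the previous.
Carrying on: E3 → F#3 → G3.
So cell 6 is G3 D3 C#3 F#3 B3.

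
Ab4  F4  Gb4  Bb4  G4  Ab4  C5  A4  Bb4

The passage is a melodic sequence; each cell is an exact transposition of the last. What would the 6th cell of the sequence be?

Taking 3-note groups, the heads are Ab4, Bb4, C5: the pattern moves up a 2nd.
Extending up a 2nd: D5 → E5 → F#5.
From F#5 the exact shape gives F#5 D#5 E5.

F#5 D#5 E5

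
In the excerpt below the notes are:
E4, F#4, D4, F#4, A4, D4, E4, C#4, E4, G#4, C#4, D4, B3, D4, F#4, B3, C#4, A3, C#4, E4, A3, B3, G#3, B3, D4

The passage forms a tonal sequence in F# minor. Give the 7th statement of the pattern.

The 5-note cells begin on E4, D4, C#4, B3, A3 — each down a 2nd from the last.
Continuing the starts: G#3 → F#3.
So cell 7 is F#3 G#3 E3 G#3 B3.

F#3 G#3 E3 G#3 B3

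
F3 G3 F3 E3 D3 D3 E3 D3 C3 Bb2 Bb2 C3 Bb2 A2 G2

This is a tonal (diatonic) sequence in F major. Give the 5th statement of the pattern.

E2 F2 E2 D2 C2

With a 5-note motive the entries are F3, D3, Bb2, each down a 3rd from the previous.
Continuing the starts: G2 → E2.
Statement 5 starts on E2 and keeps the same diatonic contour: E2 F2 E2 D2 C2.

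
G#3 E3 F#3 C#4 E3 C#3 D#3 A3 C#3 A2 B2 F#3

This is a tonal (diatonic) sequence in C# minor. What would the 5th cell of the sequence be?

Unit = 4 notes; the statements start on G#3, E3, C#3, moving down a 3rd each time.
Carrying on: A2 → F#2.
From F#2 the diatonic shape gives F#2 D#2 E2 B2.

F#2 D#2 E2 B2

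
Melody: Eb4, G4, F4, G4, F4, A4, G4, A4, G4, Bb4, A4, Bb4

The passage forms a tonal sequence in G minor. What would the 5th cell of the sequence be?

With a 4-note motive the entries are Eb4, F4, G4, each up a 2nd from the previous.
Continuing the starts: A4 → Bb4.
So cell 5 is Bb4 D5 C5 D5.

Bb4 D5 C5 D5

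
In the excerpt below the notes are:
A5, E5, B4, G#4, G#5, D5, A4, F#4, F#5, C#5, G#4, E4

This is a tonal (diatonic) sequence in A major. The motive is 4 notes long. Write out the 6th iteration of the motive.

C#5 G#4 D4 B3

The 4-note cells begin on A5, G#5, F#5 — each down a 2nd from the last.
Extending down a 2nd: E5 → D5 → C#5.
From C#5 the diatonic shape gives C#5 G#4 D4 B3.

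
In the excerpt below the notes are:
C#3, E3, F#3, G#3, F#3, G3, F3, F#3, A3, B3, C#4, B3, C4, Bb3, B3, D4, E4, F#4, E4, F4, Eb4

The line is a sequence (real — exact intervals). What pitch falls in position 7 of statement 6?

Gb5

With 7-note cells, note 7 of each statement runs F3, Bb3, Eb4.
Carrying that up a 4th forward: Ab4 → Db5 → Gb5.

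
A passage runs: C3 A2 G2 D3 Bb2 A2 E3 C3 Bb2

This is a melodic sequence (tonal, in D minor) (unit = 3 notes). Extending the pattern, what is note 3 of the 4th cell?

With 3-note cells, note 3 of each statement runs G2, A2, Bb2.
Each moves up a 2nd; the next is C3.

C3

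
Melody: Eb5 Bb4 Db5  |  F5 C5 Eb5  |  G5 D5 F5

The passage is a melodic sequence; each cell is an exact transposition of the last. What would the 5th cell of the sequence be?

With a 3-note motive the entries are Eb5, F5, G5, each up a 2nd from the previous.
Carrying on: A5 → B5.
So cell 5 is B5 F#5 A5.

B5 F#5 A5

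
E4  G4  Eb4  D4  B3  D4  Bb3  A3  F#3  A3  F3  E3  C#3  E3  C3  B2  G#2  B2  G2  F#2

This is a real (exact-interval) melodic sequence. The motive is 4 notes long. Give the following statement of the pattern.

With a 4-note motive the entries are E4, B3, F#3, C#3, G#2, each down a 4th from the previous.
From D#2 the exact shape gives D#2 F#2 D2 C#2.

D#2 F#2 D2 C#2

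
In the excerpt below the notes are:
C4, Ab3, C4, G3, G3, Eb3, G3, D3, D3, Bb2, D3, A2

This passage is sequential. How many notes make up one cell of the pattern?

There are 12 notes; a 4-note unit gives 3 cells:
C4 Ab3 C4 G3 | G3 Eb3 G3 D3 | D3 Bb2 D3 A2
Each cell is the previous one down a 4th — so the unit is 4 notes.

4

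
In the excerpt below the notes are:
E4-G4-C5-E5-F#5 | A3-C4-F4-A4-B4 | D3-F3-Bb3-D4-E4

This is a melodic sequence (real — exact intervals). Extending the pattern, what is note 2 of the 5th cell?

Eb2

Grouping in 5s, the 2nd note of each cell is G4, C4, F3.
Each moves down a 5th. Continuing: Bb2 → Eb2.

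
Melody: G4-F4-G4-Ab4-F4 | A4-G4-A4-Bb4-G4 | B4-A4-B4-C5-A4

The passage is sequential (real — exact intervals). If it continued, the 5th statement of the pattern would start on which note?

D#5

With a 5-note motive the entries are G4, A4, B4, each up a 2nd from the previous.
Extending the heads up a 2nd: C#5 → D#5.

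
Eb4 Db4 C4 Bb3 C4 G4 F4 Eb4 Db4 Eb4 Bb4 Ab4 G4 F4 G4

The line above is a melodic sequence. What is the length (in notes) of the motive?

15 notes total. Splitting into 3 groups of 5:
Eb4 Db4 C4 Bb3 C4 | G4 F4 Eb4 Db4 Eb4 | Bb4 Ab4 G4 F4 G4
That's a consistent up a 3rd shift per cell, and no other grouping gives one.

5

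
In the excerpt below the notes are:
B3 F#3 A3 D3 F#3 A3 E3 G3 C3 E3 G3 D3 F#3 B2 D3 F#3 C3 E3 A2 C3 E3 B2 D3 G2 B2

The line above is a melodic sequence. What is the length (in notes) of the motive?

25 notes total. Splitting into 5 groups of 5:
B3 F#3 A3 D3 F#3 | A3 E3 G3 C3 E3 | G3 D3 F#3 B2 D3 | F#3 C3 E3 A2 C3 | E3 B2 D3 G2 B2
Every group is a transposition down a 2nd of the one before; no shorter unit works.

5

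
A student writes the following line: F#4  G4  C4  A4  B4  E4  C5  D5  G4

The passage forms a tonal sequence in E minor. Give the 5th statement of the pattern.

Unit = 3 notes; the statements start on F#4, A4, C5, moving up a 3rd each time.
Extending up a 3rd: E5 → G5.
Statement 5 starts on G5 and keeps the same diatonic contour: G5 A5 D5.

G5 A5 D5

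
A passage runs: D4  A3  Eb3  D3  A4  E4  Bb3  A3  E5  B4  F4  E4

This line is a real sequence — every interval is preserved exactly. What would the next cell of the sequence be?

With a 4-note motive the entries are D4, A4, E5, each up a 5th from the previous.
So cell 4 is B5 F#5 C5 B4.

B5 F#5 C5 B4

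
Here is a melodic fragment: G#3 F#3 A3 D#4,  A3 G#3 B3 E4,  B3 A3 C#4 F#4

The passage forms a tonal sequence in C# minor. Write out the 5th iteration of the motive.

Unit = 4 notes; the statements start on G#3, A3, B3, moving up a 2nd each time.
Carrying on: C#4 → D#4.
So cell 5 is D#4 C#4 E4 A4.

D#4 C#4 E4 A4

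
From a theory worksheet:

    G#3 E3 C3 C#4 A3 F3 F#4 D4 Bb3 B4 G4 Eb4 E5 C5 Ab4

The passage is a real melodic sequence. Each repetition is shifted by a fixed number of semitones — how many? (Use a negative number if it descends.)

5

Taking 3-note groups, the heads are G#3, C#4, F#4, B4, E5: the pattern moves up a 4th.
Counting half-steps from G#3 to C#4: 5.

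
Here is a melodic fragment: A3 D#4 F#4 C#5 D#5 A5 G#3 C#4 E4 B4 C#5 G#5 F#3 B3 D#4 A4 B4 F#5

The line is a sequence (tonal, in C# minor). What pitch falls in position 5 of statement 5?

The unit is 6 notes. Position-5 pitches of the 3 shown cells: D#5, C#5, B4.
Carrying that down a 2nd forward: A4 → G#4.

G#4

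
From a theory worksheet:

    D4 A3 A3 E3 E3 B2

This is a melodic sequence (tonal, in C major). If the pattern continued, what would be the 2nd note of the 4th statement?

F2

Grouping in 2s, the 2nd note of each cell is A3, E3, B2.
One more down a 4th gives F2.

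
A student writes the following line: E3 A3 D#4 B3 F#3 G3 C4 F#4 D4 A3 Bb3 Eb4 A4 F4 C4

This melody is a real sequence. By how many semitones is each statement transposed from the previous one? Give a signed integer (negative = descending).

Unit = 5 notes; the statements start on E3, G3, Bb3, moving up a 3rd each time.
E3 to G3 spans +3 semitones.

3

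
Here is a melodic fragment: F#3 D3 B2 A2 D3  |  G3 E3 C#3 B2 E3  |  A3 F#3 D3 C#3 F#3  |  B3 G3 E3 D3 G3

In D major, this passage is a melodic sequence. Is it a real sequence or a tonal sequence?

Every note is diatonic to D major.
Cell 1 has -4 semitones from note 1 to 2, but cell 2 has -3 — the interval quality changes while the contour stays the same, which is the hallmark of a tonal sequence.

tonal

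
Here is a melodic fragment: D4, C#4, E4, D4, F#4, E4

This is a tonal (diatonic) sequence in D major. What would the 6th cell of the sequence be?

Unit = 2 notes; the statements start on D4, E4, F#4, moving up a 2nd each time.
Continuing the starts: G4 → A4 → B4.
From B4 the diatonic shape gives B4 A4.

B4 A4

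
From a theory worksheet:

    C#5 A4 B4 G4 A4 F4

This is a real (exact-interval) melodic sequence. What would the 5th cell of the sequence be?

F4 Db4

Taking 2-note groups, the heads are C#5, B4, A4: the pattern moves down a 2nd.
Continuing the starts: G4 → F4.
Statement 5 starts on F4 and keeps the same exact contour: F4 Db4.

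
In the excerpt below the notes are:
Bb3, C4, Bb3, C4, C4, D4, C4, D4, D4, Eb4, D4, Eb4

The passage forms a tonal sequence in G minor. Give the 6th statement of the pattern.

Unit = 4 notes; the statements start on Bb3, C4, D4, moving up a 2nd each time.
Extending up a 2nd: Eb4 → F4 → G4.
So cell 6 is G4 A4 G4 A4.

G4 A4 G4 A4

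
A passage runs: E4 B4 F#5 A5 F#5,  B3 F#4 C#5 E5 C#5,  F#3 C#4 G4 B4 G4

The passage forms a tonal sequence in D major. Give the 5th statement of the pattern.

Taking 5-note groups, the heads are E4, B3, F#3: the pattern moves down a 4th.
Continuing the starts: C#3 → G2.
From G2 the diatonic shape gives G2 D3 A3 C#4 A3.

G2 D3 A3 C#4 A3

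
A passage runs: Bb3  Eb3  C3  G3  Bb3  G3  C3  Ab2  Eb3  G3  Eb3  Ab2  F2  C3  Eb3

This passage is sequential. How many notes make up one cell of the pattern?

15 notes total. Splitting into 3 groups of 5:
Bb3 Eb3 C3 G3 Bb3 | G3 C3 Ab2 Eb3 G3 | Eb3 Ab2 F2 C3 Eb3
Every group is a transposition down a 3rd of the one before; no shorter unit works.

5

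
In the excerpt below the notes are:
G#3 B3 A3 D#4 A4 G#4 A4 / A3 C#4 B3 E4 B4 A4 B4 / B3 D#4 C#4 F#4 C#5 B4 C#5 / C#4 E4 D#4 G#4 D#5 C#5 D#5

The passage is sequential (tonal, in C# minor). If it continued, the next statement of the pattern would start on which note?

D#4

Taking 7-note groups, the heads are G#3, A3, B3, C#4: the pattern moves up a 2nd.
The next head, up a 2nd from C#4, is D#4.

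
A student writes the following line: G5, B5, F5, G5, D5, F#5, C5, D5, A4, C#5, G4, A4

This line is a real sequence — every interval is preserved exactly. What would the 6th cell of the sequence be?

F#3 A#3 E3 F#3

The 4-note cells begin on G5, D5, A4 — each down a 4th from the last.
Extending down a 4th: E4 → B3 → F#3.
From F#3 the exact shape gives F#3 A#3 E3 F#3.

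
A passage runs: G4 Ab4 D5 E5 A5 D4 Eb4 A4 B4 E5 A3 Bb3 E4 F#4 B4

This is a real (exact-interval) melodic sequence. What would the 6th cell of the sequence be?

Unit = 5 notes; the statements start on G4, D4, A3, moving down a 4th each time.
Carrying on: E3 → B2 → F#2.
Statement 6 starts on F#2 and keeps the same exact contour: F#2 G2 C#3 D#3 G#3.

F#2 G2 C#3 D#3 G#3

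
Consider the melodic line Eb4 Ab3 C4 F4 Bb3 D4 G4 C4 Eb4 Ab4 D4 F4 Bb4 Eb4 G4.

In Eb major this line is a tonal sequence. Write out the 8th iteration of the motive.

Unit = 3 notes; the statements start on Eb4, F4, G4, Ab4, Bb4, moving up a 2nd each time.
Carrying on: C5 → D5 → Eb5.
From Eb5 the diatonic shape gives Eb5 Ab4 C5.

Eb5 Ab4 C5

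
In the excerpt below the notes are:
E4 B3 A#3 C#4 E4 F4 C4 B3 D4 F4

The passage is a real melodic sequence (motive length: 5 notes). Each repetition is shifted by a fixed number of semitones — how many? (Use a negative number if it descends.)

Taking 5-note groups, the heads are E4, F4: the pattern moves up a 2nd.
Counting half-steps from E4 to F4: 1.

1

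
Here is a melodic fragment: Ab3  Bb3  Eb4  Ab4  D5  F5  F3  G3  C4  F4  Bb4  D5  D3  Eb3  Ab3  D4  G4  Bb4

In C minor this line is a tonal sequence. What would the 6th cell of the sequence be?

With a 6-note motive the entries are Ab3, F3, D3, each down a 3rd from the previous.
Continuing the starts: Bb2 → G2 → Eb2.
Statement 6 starts on Eb2 and keeps the same diatonic contour: Eb2 F2 Bb2 Eb3 Ab3 C4.

Eb2 F2 Bb2 Eb3 Ab3 C4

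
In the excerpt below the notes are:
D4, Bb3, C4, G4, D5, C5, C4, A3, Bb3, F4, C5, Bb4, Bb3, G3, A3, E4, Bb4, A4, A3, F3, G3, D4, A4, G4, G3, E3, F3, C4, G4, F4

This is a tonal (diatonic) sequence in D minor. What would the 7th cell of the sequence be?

E3 C3 D3 A3 E4 D4

With a 6-note motive the entries are D4, C4, Bb3, A3, G3, each down a 2nd from the previous.
Extending down a 2nd: F3 → E3.
From E3 the diatonic shape gives E3 C3 D3 A3 E4 D4.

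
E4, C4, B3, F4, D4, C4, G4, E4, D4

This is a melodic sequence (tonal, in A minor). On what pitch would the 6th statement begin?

With a 3-note motive the entries are E4, F4, G4, each up a 2nd from the previous.
Continuing: A4 → B4 → C5. Statement 6 starts on C5.

C5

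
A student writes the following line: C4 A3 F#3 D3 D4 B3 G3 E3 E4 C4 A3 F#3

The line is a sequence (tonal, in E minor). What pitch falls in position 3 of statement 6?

D4

The unit is 4 notes. Position-3 pitches of the 3 shown cells: F#3, G3, A3.
Carrying that up a 2nd forward: B3 → C4 → D4.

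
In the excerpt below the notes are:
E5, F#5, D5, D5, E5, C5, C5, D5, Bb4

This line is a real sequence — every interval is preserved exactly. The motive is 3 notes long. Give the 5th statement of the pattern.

Ab4 Bb4 Gb4

With a 3-note motive the entries are E5, D5, C5, each down a 2nd from the previous.
Carrying on: Bb4 → Ab4.
So cell 5 is Ab4 Bb4 Gb4.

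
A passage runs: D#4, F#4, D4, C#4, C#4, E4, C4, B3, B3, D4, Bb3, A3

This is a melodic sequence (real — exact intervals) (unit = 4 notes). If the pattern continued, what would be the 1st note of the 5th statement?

G3

The unit is 4 notes. Position-1 pitches of the 3 shown cells: D#4, C#4, B3.
Extending down a 2nd: A3 → G3.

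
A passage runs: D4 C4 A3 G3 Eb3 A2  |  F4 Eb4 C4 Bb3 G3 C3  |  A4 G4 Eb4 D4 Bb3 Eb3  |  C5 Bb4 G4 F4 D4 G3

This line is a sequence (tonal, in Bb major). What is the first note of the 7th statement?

With a 6-note motive the entries are D4, F4, A4, C5, each up a 3rd from the previous.
Continuing: Eb5 → G5 → Bb5. Statement 7 starts on Bb5.

Bb5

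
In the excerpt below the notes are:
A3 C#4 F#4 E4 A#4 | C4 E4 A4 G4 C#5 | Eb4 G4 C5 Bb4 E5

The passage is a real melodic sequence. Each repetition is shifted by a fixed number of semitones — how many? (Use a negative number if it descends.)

3

Taking 5-note groups, the heads are A3, C4, Eb4: the pattern moves up a 3rd.
A3 to C4 spans +3 semitones.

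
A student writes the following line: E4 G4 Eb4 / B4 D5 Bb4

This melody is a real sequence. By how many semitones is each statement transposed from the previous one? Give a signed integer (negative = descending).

Unit = 3 notes; the statements start on E4, B4, moving up a 5th each time.
E4 to B4 spans +7 semitones.

7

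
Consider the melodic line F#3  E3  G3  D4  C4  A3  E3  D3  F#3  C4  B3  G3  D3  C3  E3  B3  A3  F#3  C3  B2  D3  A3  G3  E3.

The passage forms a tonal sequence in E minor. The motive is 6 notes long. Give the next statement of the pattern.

B2 A2 C3 G3 F#3 D3

The 6-note cells begin on F#3, E3, D3, C3 — each down a 2nd from the last.
So cell 5 is B2 A2 C3 G3 F#3 D3.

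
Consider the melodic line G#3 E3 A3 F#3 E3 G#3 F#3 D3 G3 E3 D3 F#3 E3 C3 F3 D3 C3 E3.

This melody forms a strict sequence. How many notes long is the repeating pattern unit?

6

There are 18 notes; a 6-note unit gives 3 cells:
G#3 E3 A3 F#3 E3 G#3 | F#3 D3 G3 E3 D3 F#3 | E3 C3 F3 D3 C3 E3
That's a consistent down a 2nd shift per cell, and no other grouping gives one.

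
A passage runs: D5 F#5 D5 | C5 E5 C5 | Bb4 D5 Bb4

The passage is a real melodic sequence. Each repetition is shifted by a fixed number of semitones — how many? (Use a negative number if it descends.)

-2

Unit = 3 notes; the statements start on D5, C5, Bb4, moving down a 2nd each time.
D5→C5 is 72 − 74 = -2 semitones.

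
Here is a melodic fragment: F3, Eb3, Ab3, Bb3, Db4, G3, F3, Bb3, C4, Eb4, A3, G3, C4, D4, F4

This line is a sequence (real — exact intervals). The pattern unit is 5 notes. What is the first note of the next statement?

B3

Taking 5-note groups, the heads are F3, G3, A3: the pattern moves up a 2nd.
The next head, up a 2nd from A3, is B3.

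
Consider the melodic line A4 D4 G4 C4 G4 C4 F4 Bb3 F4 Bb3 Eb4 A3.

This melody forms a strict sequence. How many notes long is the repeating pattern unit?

Try groups of 4 (3 cells in 12 notes):
A4 D4 G4 C4 | G4 C4 F4 Bb3 | F4 Bb3 Eb4 A3
Each cell is the previous one down a 2nd — so the unit is 4 notes.

4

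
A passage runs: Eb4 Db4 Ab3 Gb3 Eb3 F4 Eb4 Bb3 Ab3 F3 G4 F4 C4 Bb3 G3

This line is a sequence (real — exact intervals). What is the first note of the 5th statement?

With a 5-note motive the entries are Eb4, F4, G4, each up a 2nd from the previous.
Continuing: A4 → B4. Statement 5 starts on B4.

B4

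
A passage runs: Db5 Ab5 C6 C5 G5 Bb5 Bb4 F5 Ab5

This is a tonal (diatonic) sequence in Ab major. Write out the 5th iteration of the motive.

G4 Db5 F5

With a 3-note motive the entries are Db5, C5, Bb4, each down a 2nd from the previous.
Continuing the starts: Ab4 → G4.
From G4 the diatonic shape gives G4 Db5 F5.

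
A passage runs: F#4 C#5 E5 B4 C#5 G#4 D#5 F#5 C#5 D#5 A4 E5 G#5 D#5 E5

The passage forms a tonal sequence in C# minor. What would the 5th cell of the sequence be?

C#5 G#5 B5 F#5 G#5

Unit = 5 notes; the statements start on F#4, G#4, A4, moving up a 2nd each time.
Extending up a 2nd: B4 → C#5.
So cell 5 is C#5 G#5 B5 F#5 G#5.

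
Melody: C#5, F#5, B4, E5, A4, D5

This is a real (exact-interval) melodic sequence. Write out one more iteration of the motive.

Taking 2-note groups, the heads are C#5, B4, A4: the pattern moves down a 2nd.
Statement 4 starts on G4 and keeps the same exact contour: G4 C5.

G4 C5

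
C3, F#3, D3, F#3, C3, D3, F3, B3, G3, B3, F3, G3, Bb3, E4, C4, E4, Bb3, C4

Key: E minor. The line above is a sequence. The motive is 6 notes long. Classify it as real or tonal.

real

Each cell has the same semitone pattern (6, -4, 4, -6, 2) — intervals are preserved exactly.
And F3 lies outside E minor, so the sequence is real rather than tonal.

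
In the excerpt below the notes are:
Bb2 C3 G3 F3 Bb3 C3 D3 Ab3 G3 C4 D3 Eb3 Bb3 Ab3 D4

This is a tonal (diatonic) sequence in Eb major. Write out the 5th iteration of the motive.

Taking 5-note groups, the heads are Bb2, C3, D3: the pattern moves up a 2nd.
Extending up a 2nd: Eb3 → F3.
Statement 5 starts on F3 and keeps the same diatonic contour: F3 G3 D4 C4 F4.

F3 G3 D4 C4 F4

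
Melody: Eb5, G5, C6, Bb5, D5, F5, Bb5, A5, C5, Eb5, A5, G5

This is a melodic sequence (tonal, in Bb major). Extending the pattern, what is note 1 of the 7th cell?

The unit is 4 notes. Position-1 pitches of the 3 shown cells: Eb5, D5, C5.
Carrying that down a 2nd forward: Bb4 → A4 → G4 → F4.

F4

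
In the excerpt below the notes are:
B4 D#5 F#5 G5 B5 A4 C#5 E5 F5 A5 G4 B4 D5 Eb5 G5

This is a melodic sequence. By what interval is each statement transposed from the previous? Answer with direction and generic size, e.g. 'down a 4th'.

down a 2nd

The 5-note cells begin on B4, A4, G4 — each down a 2nd from the last.
From B4 to A4: down a 2nd.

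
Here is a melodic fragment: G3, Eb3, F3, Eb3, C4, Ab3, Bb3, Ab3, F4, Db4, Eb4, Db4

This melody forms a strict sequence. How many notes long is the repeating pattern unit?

Try groups of 4 (3 cells in 12 notes):
G3 Eb3 F3 Eb3 | C4 Ab3 Bb3 Ab3 | F4 Db4 Eb4 Db4
Every group is a transposition up a 4th of the one before; no shorter unit works.

4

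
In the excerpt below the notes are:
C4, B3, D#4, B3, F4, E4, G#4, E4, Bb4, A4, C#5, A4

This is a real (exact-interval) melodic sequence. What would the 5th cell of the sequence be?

With a 4-note motive the entries are C4, F4, Bb4, each up a 4th from the previous.
Carrying on: Eb5 → Ab5.
Statement 5 starts on Ab5 and keeps the same exact contour: Ab5 G5 B5 G5.

Ab5 G5 B5 G5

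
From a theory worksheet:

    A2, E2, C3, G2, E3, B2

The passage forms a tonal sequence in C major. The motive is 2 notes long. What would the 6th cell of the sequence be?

D4 A3

Taking 2-note groups, the heads are A2, C3, E3: the pattern moves up a 3rd.
Extending up a 3rd: G3 → B3 → D4.
From D4 the diatonic shape gives D4 A3.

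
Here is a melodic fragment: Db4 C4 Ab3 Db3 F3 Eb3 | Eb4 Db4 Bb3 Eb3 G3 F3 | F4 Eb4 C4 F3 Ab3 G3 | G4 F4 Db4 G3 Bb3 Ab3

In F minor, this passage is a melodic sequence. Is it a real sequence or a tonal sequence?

Every note is diatonic to F minor.
Cell 1 has -1 semitones from note 1 to 2, but cell 2 has -2 — the interval quality changes while the contour stays the same, which is the hallmark of a tonal sequence.

tonal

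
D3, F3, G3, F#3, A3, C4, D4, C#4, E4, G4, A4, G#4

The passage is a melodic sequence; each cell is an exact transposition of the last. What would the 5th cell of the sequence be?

With a 4-note motive the entries are D3, A3, E4, each up a 5th from the previous.
Carrying on: B4 → F#5.
From F#5 the exact shape gives F#5 A5 B5 A#5.

F#5 A5 B5 A#5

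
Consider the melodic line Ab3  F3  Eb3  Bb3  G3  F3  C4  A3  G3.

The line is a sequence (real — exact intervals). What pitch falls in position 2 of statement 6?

With 3-note cells, note 2 of each statement runs F3, G3, A3.
Carrying that up a 2nd forward: B3 → C#4 → D#4.

D#4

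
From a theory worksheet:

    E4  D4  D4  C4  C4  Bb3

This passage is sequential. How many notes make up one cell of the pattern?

Try groups of 2 (3 cells in 6 notes):
E4 D4 | D4 C4 | C4 Bb3
Each cell is the previous one down a 2nd — so the unit is 2 notes.

2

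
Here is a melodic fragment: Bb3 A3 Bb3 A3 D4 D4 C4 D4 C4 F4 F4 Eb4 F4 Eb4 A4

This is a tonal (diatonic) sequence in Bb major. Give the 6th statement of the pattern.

Unit = 5 notes; the statements start on Bb3, D4, F4, moving up a 3rd each time.
Carrying on: A4 → C5 → Eb5.
From Eb5 the diatonic shape gives Eb5 D5 Eb5 D5 G5.

Eb5 D5 Eb5 D5 G5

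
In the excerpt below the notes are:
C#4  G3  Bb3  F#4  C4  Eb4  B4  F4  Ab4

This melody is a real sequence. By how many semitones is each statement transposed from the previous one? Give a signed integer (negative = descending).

5

The 3-note cells begin on C#4, F#4, B4 — each up a 4th from the last.
Counting half-steps from C#4 to F#4: 5.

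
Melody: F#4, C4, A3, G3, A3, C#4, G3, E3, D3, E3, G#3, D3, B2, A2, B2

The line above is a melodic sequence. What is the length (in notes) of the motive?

There are 15 notes; a 5-note unit gives 3 cells:
F#4 C4 A3 G3 A3 | C#4 G3 E3 D3 E3 | G#3 D3 B2 A2 B2
Every group is a transposition down a 4th of the one before; no shorter unit works.

5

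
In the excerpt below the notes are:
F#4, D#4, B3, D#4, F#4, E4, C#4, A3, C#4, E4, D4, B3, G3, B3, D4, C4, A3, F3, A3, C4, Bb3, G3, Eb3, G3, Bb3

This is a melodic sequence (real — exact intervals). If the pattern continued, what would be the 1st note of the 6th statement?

Ab3

The unit is 5 notes. Position-1 pitches of the 5 shown cells: F#4, E4, D4, C4, Bb3.
One more down a 2nd gives Ab3.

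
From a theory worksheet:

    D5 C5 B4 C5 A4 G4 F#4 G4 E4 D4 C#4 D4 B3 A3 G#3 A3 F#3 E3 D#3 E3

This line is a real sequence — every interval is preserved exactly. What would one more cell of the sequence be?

The 4-note cells begin on D5, A4, E4, B3, F#3 — each down a 4th from the last.
So cell 6 is C#3 B2 A#2 B2.

C#3 B2 A#2 B2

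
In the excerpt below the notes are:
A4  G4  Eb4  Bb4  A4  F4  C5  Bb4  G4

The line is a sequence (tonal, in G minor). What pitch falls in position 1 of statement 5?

Eb5

The unit is 3 notes. Position-1 pitches of the 3 shown cells: A4, Bb4, C5.
Carrying that up a 2nd forward: D5 → Eb5.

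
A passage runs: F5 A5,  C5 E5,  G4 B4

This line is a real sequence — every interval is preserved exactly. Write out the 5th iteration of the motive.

A3 C#4

The 2-note cells begin on F5, C5, G4 — each down a 4th from the last.
Carrying on: D4 → A3.
From A3 the exact shape gives A3 C#4.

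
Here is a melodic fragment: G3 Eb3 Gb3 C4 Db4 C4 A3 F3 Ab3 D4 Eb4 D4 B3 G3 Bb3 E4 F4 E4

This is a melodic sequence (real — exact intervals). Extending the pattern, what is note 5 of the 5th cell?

With 6-note cells, note 5 of each statement runs Db4, Eb4, F4.
Carrying that up a 2nd forward: G4 → A4.

A4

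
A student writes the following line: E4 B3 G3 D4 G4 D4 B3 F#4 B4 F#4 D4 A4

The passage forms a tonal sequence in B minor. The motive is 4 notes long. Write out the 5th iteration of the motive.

Unit = 4 notes; the statements start on E4, G4, B4, moving up a 3rd each time.
Continuing the starts: D5 → F#5.
So cell 5 is F#5 C#5 A4 E5.

F#5 C#5 A4 E5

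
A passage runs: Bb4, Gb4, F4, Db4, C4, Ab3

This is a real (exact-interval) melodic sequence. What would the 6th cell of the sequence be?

The 2-note cells begin on Bb4, F4, C4 — each down a 4th from the last.
Continuing the starts: G3 → D3 → A2.
From A2 the exact shape gives A2 F2.

A2 F2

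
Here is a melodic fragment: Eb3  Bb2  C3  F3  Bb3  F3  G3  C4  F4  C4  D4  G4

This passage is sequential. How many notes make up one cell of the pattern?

There are 12 notes; a 4-note unit gives 3 cells:
Eb3 Bb2 C3 F3 | Bb3 F3 G3 C4 | F4 C4 D4 G4
Each cell is the previous one up a 5th — so the unit is 4 notes.

4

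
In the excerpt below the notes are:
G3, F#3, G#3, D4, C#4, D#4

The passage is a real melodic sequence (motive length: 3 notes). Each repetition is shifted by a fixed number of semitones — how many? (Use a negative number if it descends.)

7

Unit = 3 notes; the statements start on G3, D4, moving up a 5th each time.
G3→D4 is 62 − 55 = 7 semitones.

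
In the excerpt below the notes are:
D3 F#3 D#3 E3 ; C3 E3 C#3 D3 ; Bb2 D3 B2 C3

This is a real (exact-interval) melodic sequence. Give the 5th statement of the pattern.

The 4-note cells begin on D3, C3, Bb2 — each down a 2nd from the last.
Carrying on: Ab2 → Gb2.
From Gb2 the exact shape gives Gb2 Bb2 G2 Ab2.

Gb2 Bb2 G2 Ab2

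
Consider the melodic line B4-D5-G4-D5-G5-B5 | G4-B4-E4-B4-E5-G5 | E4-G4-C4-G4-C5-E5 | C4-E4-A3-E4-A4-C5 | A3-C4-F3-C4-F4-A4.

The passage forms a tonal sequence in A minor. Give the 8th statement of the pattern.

B2 D3 G2 D3 G3 B3

The 6-note cells begin on B4, G4, E4, C4, A3 — each down a 3rd from the last.
Continuing the starts: F3 → D3 → B2.
So cell 8 is B2 D3 G2 D3 G3 B3.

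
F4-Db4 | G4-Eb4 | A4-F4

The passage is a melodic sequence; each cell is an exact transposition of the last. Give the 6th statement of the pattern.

Taking 2-note groups, the heads are F4, G4, A4: the pattern moves up a 2nd.
Extending up a 2nd: B4 → C#5 → D#5.
So cell 6 is D#5 B4.

D#5 B4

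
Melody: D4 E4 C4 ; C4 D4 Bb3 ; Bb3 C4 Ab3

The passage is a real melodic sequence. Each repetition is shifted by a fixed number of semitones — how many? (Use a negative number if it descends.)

-2

Unit = 3 notes; the statements start on D4, C4, Bb3, moving down a 2nd each time.
D4→C4 is 60 − 62 = -2 semitones.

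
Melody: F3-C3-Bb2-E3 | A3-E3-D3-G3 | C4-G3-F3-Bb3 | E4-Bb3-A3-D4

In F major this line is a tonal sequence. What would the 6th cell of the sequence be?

Bb4 F4 E4 A4

Unit = 4 notes; the statements start on F3, A3, C4, E4, moving up a 3rd each time.
Continuing the starts: G4 → Bb4.
So cell 6 is Bb4 F4 E4 A4.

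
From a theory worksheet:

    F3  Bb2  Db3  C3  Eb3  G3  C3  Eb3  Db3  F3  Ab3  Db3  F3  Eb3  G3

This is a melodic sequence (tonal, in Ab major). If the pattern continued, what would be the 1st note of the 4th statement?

With 5-note cells, note 1 of each statement runs F3, G3, Ab3.
From Ab3, up a 2nd gives Bb3.

Bb3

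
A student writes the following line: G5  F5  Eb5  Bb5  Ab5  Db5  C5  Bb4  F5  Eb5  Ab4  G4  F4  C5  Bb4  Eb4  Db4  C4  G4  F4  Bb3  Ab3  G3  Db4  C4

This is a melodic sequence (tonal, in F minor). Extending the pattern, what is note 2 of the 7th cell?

The unit is 5 notes. Position-2 pitches of the 5 shown cells: F5, C5, G4, Db4, Ab3.
Each moves down a 4th. Continuing: Eb3 → Bb2.

Bb2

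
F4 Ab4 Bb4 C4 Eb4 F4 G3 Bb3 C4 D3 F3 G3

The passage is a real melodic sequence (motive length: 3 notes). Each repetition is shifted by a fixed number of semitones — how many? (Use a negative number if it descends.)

Unit = 3 notes; the statements start on F4, C4, G3, D3, moving down a 4th each time.
F4 to C4 spans -5 semitones.

-5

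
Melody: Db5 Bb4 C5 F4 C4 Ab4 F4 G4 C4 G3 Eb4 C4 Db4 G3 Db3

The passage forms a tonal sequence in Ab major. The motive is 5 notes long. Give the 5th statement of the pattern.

Taking 5-note groups, the heads are Db5, Ab4, Eb4: the pattern moves down a 4th.
Carrying on: Bb3 → F3.
So cell 5 is F3 Db3 Eb3 Ab2 Eb2.

F3 Db3 Eb3 Ab2 Eb2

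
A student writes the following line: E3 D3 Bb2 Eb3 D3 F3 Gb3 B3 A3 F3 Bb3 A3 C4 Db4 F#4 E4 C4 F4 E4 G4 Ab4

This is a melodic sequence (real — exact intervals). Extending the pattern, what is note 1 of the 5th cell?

G#5

With 7-note cells, note 1 of each statement runs E3, B3, F#4.
Each moves up a 5th. Continuing: C#5 → G#5.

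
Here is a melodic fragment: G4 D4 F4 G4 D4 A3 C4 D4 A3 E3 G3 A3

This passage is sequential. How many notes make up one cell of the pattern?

Try groups of 4 (3 cells in 12 notes):
G4 D4 F4 G4 | D4 A3 C4 D4 | A3 E3 G3 A3
Each cell is the previous one down a 4th — so the unit is 4 notes.

4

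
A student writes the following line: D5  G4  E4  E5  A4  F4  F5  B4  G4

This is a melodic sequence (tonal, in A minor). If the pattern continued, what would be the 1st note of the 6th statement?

B5

Grouping in 3s, the 1st note of each cell is D5, E5, F5.
Each moves up a 2nd. Continuing: G5 → A5 → B5.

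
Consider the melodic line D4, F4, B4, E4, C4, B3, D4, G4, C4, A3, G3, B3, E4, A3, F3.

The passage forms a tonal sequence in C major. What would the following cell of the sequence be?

E3 G3 C4 F3 D3

Unit = 5 notes; the statements start on D4, B3, G3, moving down a 3rd each time.
From E3 the diatonic shape gives E3 G3 C4 F3 D3.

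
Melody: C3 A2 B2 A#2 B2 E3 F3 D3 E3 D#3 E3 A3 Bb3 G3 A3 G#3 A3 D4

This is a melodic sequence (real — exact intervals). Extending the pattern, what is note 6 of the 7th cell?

With 6-note cells, note 6 of each statement runs E3, A3, D4.
Extending up a 4th: G4 → C5 → F5 → Bb5.

Bb5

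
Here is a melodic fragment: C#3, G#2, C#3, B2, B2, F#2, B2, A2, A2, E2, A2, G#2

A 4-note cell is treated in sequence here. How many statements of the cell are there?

3

12 notes in groups of 4 gives 12/4 = 3 statements.
Starts: C#3, B2, A2 — each down a 2nd.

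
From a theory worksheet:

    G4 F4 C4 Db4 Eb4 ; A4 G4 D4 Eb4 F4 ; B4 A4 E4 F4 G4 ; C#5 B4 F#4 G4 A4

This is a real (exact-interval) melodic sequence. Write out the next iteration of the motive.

Taking 5-note groups, the heads are G4, A4, B4, C#5: the pattern moves up a 2nd.
So cell 5 is D#5 C#5 G#4 A4 B4.

D#5 C#5 G#4 A4 B4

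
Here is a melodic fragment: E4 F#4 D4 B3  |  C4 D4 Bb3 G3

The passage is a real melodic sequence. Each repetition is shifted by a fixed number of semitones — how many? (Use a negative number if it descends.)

-4

With a 4-note motive the entries are E4, C4, each down a 3rd from the previous.
E4 to C4 spans -4 semitones.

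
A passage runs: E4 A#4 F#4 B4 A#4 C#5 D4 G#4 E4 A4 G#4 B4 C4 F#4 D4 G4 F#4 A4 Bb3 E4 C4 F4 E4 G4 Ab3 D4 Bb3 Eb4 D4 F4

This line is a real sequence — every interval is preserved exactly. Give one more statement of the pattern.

The 6-note cells begin on E4, D4, C4, Bb3, Ab3 — each down a 2nd from the last.
From Gb3 the exact shape gives Gb3 C4 Ab3 Db4 C4 Eb4.

Gb3 C4 Ab3 Db4 C4 Eb4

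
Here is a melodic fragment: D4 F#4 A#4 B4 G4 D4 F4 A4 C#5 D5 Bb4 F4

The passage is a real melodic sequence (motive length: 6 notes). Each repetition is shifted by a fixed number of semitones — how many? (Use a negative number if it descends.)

3

Unit = 6 notes; the statements start on D4, F4, moving up a 3rd each time.
D4→F4 is 65 − 62 = 3 semitones.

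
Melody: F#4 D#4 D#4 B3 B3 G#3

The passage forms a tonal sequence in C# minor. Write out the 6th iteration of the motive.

C#3 A2

Taking 2-note groups, the heads are F#4, D#4, B3: the pattern moves down a 3rd.
Carrying on: G#3 → E3 → C#3.
Statement 6 starts on C#3 and keeps the same diatonic contour: C#3 A2.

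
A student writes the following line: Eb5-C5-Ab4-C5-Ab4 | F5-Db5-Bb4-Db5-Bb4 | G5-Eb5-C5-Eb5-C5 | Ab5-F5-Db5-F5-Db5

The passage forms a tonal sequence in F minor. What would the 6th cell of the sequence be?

C6 Ab5 F5 Ab5 F5

Taking 5-note groups, the heads are Eb5, F5, G5, Ab5: the pattern moves up a 2nd.
Extending up a 2nd: Bb5 → C6.
So cell 6 is C6 Ab5 F5 Ab5 F5.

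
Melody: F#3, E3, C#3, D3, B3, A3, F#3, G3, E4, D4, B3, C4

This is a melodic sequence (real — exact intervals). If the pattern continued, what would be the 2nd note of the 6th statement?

The unit is 4 notes. Position-2 pitches of the 3 shown cells: E3, A3, D4.
Each moves up a 4th. Continuing: G4 → C5 → F5.

F5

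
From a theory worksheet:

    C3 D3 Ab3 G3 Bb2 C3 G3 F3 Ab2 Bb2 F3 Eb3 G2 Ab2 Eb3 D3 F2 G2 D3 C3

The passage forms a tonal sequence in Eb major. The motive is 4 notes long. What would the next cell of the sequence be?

Eb2 F2 C3 Bb2

Unit = 4 notes; the statements start on C3, Bb2, Ab2, G2, F2, moving down a 2nd each time.
So cell 6 is Eb2 F2 C3 Bb2.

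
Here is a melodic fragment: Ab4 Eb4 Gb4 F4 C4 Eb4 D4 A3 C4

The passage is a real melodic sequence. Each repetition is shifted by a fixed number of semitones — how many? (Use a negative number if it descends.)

Unit = 3 notes; the statements start on Ab4, F4, D4, moving down a 3rd each time.
Counting half-steps from Ab4 to F4: -3.

-3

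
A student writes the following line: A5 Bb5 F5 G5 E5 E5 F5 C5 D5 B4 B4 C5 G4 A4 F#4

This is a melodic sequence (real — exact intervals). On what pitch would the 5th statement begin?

C#4

Unit = 5 notes; the statements start on A5, E5, B4, moving down a 4th each time.
Continuing: F#4 → C#4. Statement 5 starts on C#4.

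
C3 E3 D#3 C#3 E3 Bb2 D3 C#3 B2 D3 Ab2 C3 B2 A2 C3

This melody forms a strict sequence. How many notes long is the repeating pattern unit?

5

Try groups of 5 (3 cells in 15 notes):
C3 E3 D#3 C#3 E3 | Bb2 D3 C#3 B2 D3 | Ab2 C3 B2 A2 C3
That's a consistent down a 2nd shift per cell, and no other grouping gives one.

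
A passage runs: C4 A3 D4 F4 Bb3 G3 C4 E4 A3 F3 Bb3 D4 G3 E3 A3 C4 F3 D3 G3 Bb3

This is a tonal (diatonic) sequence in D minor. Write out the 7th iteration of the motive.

D3 Bb2 E3 G3

Unit = 4 notes; the statements start on C4, Bb3, A3, G3, F3, moving down a 2nd each time.
Carrying on: E3 → D3.
From D3 the diatonic shape gives D3 Bb2 E3 G3.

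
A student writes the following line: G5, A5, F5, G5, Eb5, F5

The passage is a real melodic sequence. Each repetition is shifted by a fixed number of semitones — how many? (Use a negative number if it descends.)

Unit = 2 notes; the statements start on G5, F5, Eb5, moving down a 2nd each time.
Counting half-steps from G5 to F5: -2.

-2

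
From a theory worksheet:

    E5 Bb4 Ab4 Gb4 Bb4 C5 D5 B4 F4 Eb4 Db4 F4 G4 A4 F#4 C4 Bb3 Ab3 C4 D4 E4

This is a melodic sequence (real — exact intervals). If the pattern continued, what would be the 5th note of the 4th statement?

G3

The unit is 7 notes. Position-5 pitches of the 3 shown cells: Bb4, F4, C4.
Each moves down a 4th; the next is G3.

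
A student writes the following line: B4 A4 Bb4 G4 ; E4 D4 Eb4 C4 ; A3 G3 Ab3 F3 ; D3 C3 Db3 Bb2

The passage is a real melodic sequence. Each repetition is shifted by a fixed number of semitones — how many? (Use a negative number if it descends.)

-7

Taking 4-note groups, the heads are B4, E4, A3, D3: the pattern moves down a 5th.
B4 to E4 spans -7 semitones.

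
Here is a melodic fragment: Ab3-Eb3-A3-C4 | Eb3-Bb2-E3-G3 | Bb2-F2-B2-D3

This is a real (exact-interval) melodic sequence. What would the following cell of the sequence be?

The 4-note cells begin on Ab3, Eb3, Bb2 — each down a 4th from the last.
From F2 the exact shape gives F2 C2 F#2 A2.

F2 C2 F#2 A2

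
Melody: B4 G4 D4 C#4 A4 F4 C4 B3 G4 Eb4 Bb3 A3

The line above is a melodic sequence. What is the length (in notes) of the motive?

4

There are 12 notes; a 4-note unit gives 3 cells:
B4 G4 D4 C#4 | A4 F4 C4 B3 | G4 Eb4 Bb3 A3
Each cell is the previous one down a 2nd — so the unit is 4 notes.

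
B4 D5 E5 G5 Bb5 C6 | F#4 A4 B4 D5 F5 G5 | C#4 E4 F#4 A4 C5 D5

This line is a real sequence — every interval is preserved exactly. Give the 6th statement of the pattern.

With a 6-note motive the entries are B4, F#4, C#4, each down a 4th from the previous.
Extending down a 4th: G#3 → D#3 → A#2.
From A#2 the exact shape gives A#2 C#3 D#3 F#3 A3 B3.

A#2 C#3 D#3 F#3 A3 B3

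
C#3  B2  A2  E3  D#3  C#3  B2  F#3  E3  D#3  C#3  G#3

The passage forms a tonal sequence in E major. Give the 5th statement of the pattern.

G#3 F#3 E3 B3

With a 4-note motive the entries are C#3, D#3, E3, each up a 2nd from the previous.
Continuing the starts: F#3 → G#3.
From G#3 the diatonic shape gives G#3 F#3 E3 B3.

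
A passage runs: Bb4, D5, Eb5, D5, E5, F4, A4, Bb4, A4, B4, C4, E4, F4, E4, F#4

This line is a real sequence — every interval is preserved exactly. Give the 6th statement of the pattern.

The 5-note cells begin on Bb4, F4, C4 — each down a 4th from the last.
Continuing the starts: G3 → D3 → A2.
So cell 6 is A2 C#3 D3 C#3 D#3.

A2 C#3 D3 C#3 D#3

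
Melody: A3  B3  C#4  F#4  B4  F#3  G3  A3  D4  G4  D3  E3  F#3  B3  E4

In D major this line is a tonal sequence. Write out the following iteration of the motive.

B2 C#3 D3 G3 C#4

Unit = 5 notes; the statements start on A3, F#3, D3, moving down a 3rd each time.
From B2 the diatonic shape gives B2 C#3 D3 G3 C#4.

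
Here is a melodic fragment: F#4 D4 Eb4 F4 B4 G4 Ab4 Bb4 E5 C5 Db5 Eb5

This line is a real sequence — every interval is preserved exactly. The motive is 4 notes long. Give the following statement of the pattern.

The 4-note cells begin on F#4, B4, E5 — each up a 4th from the last.
From A5 the exact shape gives A5 F5 Gb5 Ab5.

A5 F5 Gb5 Ab5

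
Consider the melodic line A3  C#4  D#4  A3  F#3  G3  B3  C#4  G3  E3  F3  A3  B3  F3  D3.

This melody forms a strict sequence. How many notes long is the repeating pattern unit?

There are 15 notes; a 5-note unit gives 3 cells:
A3 C#4 D#4 A3 F#3 | G3 B3 C#4 G3 E3 | F3 A3 B3 F3 D3
Each cell is the previous one down a 2nd — so the unit is 5 notes.

5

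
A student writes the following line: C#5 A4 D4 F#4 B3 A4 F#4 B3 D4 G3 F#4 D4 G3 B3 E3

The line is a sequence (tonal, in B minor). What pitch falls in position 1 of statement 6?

G3

With 5-note cells, note 1 of each statement runs C#5, A4, F#4.
Extending down a 3rd: D4 → B3 → G3.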